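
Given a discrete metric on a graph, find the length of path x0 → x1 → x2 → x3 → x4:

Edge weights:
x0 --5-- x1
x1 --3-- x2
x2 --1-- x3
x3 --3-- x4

Arc length = 5 + 3 + 1 + 3 = 12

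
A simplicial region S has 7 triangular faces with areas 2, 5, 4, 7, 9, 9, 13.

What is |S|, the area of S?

2 + 5 + 4 + 7 + 9 + 9 + 13 = 49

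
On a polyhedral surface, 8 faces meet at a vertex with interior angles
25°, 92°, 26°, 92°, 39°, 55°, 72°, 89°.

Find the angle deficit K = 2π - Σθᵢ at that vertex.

Sum of angles = 490°. K = 360° - 490° = -130° = -13π/18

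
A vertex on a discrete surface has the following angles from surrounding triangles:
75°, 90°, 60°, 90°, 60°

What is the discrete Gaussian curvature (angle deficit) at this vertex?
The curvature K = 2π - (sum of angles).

Sum of angles = 375°. K = 360° - 375° = -15° = -π/12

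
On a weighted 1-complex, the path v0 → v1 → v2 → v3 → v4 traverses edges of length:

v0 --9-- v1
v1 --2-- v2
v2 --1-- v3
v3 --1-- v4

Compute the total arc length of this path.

Arc length = 9 + 2 + 1 + 1 = 13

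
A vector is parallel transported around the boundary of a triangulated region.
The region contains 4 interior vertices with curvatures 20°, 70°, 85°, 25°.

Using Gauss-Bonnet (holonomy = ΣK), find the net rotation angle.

Holonomy = total enclosed curvature = 20° + 70° + 85° + 25° = 200°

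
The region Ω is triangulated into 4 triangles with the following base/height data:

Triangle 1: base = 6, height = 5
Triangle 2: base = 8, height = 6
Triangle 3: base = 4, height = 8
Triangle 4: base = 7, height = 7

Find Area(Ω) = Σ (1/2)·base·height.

(1/2)×6×5 + (1/2)×8×6 + (1/2)×4×8 + (1/2)×7×7 = 79.5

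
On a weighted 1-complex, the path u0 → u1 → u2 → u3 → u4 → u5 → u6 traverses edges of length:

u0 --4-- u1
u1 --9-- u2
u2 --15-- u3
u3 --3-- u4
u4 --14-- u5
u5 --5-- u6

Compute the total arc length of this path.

Arc length = 4 + 9 + 15 + 3 + 14 + 5 = 50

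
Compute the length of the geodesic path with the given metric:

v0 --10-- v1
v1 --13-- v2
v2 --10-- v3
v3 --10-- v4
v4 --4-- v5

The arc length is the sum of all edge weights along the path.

Arc length = 10 + 13 + 10 + 10 + 4 = 47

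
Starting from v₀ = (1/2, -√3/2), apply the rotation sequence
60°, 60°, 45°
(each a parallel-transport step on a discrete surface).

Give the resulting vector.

Total rotation: 60° + 60° + 45° = 165°. Final vector: (-0.2588, 0.9659)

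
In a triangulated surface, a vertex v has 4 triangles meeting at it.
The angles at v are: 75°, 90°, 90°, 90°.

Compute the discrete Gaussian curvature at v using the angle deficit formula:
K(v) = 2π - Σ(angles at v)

Sum of angles = 345°. K = 360° - 345° = 15° = π/12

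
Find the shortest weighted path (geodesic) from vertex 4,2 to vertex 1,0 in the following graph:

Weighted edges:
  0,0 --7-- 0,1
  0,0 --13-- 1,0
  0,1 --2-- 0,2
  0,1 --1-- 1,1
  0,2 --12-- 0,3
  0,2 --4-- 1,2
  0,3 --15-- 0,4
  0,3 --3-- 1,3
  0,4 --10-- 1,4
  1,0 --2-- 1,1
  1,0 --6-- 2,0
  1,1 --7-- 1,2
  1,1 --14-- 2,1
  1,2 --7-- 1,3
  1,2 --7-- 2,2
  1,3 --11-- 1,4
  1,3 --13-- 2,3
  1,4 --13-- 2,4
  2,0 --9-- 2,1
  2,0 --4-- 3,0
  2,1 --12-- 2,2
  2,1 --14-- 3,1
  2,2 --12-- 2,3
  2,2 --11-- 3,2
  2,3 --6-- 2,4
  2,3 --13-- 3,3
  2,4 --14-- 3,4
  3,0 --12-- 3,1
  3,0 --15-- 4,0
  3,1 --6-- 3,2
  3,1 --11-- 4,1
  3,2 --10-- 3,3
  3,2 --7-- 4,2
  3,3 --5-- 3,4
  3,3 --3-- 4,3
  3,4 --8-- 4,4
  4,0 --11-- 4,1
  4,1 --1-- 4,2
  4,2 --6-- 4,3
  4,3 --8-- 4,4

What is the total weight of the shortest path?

Shortest path: 4,2 → 4,1 → 3,1 → 3,0 → 2,0 → 1,0, total weight = 34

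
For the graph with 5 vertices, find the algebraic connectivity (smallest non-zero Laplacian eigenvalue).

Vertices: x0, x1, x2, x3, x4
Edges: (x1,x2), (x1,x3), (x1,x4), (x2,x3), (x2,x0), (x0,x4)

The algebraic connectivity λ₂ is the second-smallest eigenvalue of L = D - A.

Degrees: deg(x0) = 2, deg(x1) = 3, deg(x2) = 3, deg(x3) = 2, deg(x4) = 2.
L = D − A with rows/columns ordered (x0, x1, x2, x3, x4):
  [ 2,  0, -1,  0, -1]
  [ 0,  3, -1, -1, -1]
  [-1, -1,  3, -1,  0]
  [ 0, -1, -1,  2,  0]
  [-1, -1,  0,  0,  2]
Characteristic polynomial: det(λI − L) = λ(λ² − 5λ + 5)(λ² − 7λ + 11).
Roots: λ = 0; (λ² − 5λ + 5) = 0 ⇒ λ = (5 ± √5)/2 ≈ 1.382, 3.618; (λ² − 7λ + 11) = 0 ⇒ λ = (7 ± √5)/2 ≈ 2.382, 4.618.
(Check: the roots sum (with multiplicity) to 12, matching trace L = Σdeg = 2·6 = 12.)
Laplacian eigenvalues: [0.0, 1.382, 2.382, 3.618, 4.618]. Algebraic connectivity (smallest non-zero eigenvalue) = 1.382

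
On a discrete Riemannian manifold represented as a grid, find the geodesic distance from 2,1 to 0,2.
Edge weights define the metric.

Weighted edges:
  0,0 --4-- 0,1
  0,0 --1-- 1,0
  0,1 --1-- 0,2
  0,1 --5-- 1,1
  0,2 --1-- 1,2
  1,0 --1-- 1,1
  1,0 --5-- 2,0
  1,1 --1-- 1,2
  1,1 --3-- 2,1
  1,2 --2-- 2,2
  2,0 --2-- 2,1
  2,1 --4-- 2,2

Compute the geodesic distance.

Shortest path: 2,1 → 1,1 → 1,2 → 0,2, total weight = 5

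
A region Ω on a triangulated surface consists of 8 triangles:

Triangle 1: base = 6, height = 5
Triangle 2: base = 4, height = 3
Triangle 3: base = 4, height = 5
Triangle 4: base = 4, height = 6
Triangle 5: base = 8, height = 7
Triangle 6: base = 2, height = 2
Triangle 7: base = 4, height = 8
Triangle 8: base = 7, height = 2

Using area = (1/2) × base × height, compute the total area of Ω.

(1/2)×6×5 + (1/2)×4×3 + (1/2)×4×5 + (1/2)×4×6 + (1/2)×8×7 + (1/2)×2×2 + (1/2)×4×8 + (1/2)×7×2 = 96.0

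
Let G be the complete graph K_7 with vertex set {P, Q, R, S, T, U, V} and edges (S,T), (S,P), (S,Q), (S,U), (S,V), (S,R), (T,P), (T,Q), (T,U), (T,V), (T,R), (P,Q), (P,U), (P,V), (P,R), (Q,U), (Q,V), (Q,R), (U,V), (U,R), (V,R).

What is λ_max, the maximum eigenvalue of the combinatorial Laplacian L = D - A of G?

For the complete graph K_n, L = nI − J (J = all-ones matrix). J has eigenvalues n (once, eigenvector 𝟙) and 0 (multiplicity n−1), so L has eigenvalues 0 (once) and n (multiplicity n−1). Here n = 7: eigenvalue 0 once and 7 with multiplicity 6.
Laplacian eigenvalues: [0.0, 7.0, 7.0, 7.0, 7.0, 7.0, 7.0]. Largest eigenvalue (spectral radius) = 7.0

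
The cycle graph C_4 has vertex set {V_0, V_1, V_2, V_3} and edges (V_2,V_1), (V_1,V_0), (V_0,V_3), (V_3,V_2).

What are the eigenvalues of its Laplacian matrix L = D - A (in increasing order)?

The cycle graph C_n has Laplacian eigenvalues λ_k = 2 − 2cos(2πk/n), k = 0, 1, …, n−1. Here n = 4:
k=0: 2 − 2cos(0) = 0.0; k=1: 2 − 2cos(π/2) = 2.0; k=2: 2 − 2cos(π) = 4.0; k=3: 2 − 2cos(3π/2) = 2.0.
Laplacian eigenvalues (increasing order): [0.0, 2.0, 2.0, 4.0]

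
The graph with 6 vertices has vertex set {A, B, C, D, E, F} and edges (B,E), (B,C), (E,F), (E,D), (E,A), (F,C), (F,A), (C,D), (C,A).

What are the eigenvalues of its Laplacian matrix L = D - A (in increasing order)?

Degrees: deg(A) = 3, deg(B) = 2, deg(C) = 4, deg(D) = 2, deg(E) = 4, deg(F) = 3.
L = D − A with rows/columns ordered (A, B, C, D, E, F):
  [ 3,  0, -1,  0, -1, -1]
  [ 0,  2, -1,  0, -1,  0]
  [-1, -1,  4, -1,  0, -1]
  [ 0,  0, -1,  2, -1,  0]
  [-1, -1,  0, -1,  4, -1]
  [-1,  0, -1,  0, -1,  3]
Characteristic polynomial: det(λI − L) = λ(λ − 2)²(λ − 4)²(λ − 6).
Roots: λ = 0; (λ − 2) = 0 ⇒ λ = 2 (multiplicity 2); (λ − 4) = 0 ⇒ λ = 4 (multiplicity 2); (λ − 6) = 0 ⇒ λ = 6.
(Check: the roots sum (with multiplicity) to 18, matching trace L = Σdeg = 2·9 = 18.)
Laplacian eigenvalues (increasing order): [0.0, 2.0, 2.0, 4.0, 4.0, 6.0]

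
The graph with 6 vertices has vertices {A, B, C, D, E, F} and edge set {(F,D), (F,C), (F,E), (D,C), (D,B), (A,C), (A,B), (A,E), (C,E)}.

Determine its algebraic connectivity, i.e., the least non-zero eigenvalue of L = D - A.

Degrees: deg(A) = 3, deg(B) = 2, deg(C) = 4, deg(D) = 3, deg(E) = 3, deg(F) = 3.
L = D − A with rows/columns ordered (A, B, C, D, E, F):
  [ 3, -1, -1,  0, -1,  0]
  [-1,  2,  0, -1,  0,  0]
  [-1,  0,  4, -1, -1, -1]
  [ 0, -1, -1,  3,  0, -1]
  [-1,  0, -1,  0,  3, -1]
  [ 0,  0, -1, -1, -1,  3]
Characteristic polynomial: det(λI − L) = λ(λ² − 7λ + 9)(λ² − 7λ + 11)(λ − 4).
Roots: λ = 0; (λ² − 7λ + 9) = 0 ⇒ λ = (7 ± √13)/2 ≈ 1.6972, 5.3028; (λ² − 7λ + 11) = 0 ⇒ λ = (7 ± √5)/2 ≈ 2.382, 4.618; (λ − 4) = 0 ⇒ λ = 4.
(Check: the roots sum (with multiplicity) to 18, matching trace L = Σdeg = 2·9 = 18.)
Laplacian eigenvalues: [0.0, 1.6972, 2.382, 4.0, 4.618, 5.3028]. Algebraic connectivity (smallest non-zero eigenvalue) = 1.6972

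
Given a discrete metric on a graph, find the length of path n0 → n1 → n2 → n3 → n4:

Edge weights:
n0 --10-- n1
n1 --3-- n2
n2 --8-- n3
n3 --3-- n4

Arc length = 10 + 3 + 8 + 3 = 24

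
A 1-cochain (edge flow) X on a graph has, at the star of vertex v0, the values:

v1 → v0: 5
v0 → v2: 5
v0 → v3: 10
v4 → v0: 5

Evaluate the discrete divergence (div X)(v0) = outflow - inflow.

Divergence = sum of outgoing flows = (-5) + 5 + 10 + (-5) = 5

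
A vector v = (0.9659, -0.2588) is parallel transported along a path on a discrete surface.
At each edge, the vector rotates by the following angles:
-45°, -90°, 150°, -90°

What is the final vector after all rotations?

Total rotation: (-45°) + (-90°) + 150° + (-90°) = -75°. Final vector: (0, -1)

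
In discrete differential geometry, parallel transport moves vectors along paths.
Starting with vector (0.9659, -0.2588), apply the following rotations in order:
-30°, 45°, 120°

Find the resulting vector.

Total rotation: (-30°) + 45° + 120° = 135°. Final vector: (-0.5000, 0.8660)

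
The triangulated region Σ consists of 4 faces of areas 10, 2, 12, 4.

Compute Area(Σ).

10 + 2 + 12 + 4 = 28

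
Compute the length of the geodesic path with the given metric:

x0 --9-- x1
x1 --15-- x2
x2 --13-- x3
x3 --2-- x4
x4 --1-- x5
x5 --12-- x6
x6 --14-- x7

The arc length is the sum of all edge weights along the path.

Arc length = 9 + 15 + 13 + 2 + 1 + 12 + 14 = 66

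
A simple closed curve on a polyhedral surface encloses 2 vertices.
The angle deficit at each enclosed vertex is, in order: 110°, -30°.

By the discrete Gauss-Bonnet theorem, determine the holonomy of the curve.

Holonomy = total enclosed curvature = 110° + (-30°) = 80°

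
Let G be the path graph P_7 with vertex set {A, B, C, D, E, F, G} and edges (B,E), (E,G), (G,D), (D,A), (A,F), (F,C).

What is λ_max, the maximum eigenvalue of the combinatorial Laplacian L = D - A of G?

The path graph P_n has Laplacian eigenvalues λ_k = 2 − 2cos(kπ/n), k = 0, 1, …, n−1. Here n = 7:
k=0: 2 − 2cos(0) = 0.0; k=1: 2 − 2cos(π/7) = 0.1981; k=2: 2 − 2cos(2π/7) = 0.753; k=3: 2 − 2cos(3π/7) = 1.555; k=4: 2 − 2cos(4π/7) = 2.445; k=5: 2 − 2cos(5π/7) = 3.247; k=6: 2 − 2cos(6π/7) = 3.8019.
Laplacian eigenvalues: [0.0, 0.1981, 0.753, 1.555, 2.445, 3.247, 3.8019]. Largest eigenvalue (spectral radius) = 3.8019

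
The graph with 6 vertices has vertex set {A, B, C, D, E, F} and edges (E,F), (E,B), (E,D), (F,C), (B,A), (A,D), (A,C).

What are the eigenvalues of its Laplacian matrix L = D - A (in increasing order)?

Degrees: deg(A) = 3, deg(B) = 2, deg(C) = 2, deg(D) = 2, deg(E) = 3, deg(F) = 2.
L = D − A with rows/columns ordered (A, B, C, D, E, F):
  [ 3, -1, -1, -1,  0,  0]
  [-1,  2,  0,  0, -1,  0]
  [-1,  0,  2,  0,  0, -1]
  [-1,  0,  0,  2, -1,  0]
  [ 0, -1,  0, -1,  3, -1]
  [ 0,  0, -1,  0, -1,  2]
Characteristic polynomial: det(λI − L) = λ(λ² − 6λ + 6)(λ − 2)²(λ − 4).
Roots: λ = 0; (λ² − 6λ + 6) = 0 ⇒ λ = 3 ± √3 ≈ 1.2679, 4.7321; (λ − 2) = 0 ⇒ λ = 2 (multiplicity 2); (λ − 4) = 0 ⇒ λ = 4.
(Check: the roots sum (with multiplicity) to 14, matching trace L = Σdeg = 2·7 = 14.)
Laplacian eigenvalues (increasing order): [0.0, 1.2679, 2.0, 2.0, 4.0, 4.7321]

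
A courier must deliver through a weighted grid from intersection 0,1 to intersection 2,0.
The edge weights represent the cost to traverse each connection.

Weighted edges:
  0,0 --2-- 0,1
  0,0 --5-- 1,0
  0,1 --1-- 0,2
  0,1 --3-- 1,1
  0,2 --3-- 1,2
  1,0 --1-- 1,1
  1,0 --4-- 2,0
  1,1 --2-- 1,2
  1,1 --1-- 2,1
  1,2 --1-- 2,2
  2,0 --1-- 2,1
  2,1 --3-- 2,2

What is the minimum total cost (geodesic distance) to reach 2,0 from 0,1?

Shortest path: 0,1 → 1,1 → 2,1 → 2,0, total weight = 5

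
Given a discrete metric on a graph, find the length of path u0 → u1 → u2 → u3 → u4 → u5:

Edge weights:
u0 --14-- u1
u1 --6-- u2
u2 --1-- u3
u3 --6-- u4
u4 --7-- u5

Arc length = 14 + 6 + 1 + 6 + 7 = 34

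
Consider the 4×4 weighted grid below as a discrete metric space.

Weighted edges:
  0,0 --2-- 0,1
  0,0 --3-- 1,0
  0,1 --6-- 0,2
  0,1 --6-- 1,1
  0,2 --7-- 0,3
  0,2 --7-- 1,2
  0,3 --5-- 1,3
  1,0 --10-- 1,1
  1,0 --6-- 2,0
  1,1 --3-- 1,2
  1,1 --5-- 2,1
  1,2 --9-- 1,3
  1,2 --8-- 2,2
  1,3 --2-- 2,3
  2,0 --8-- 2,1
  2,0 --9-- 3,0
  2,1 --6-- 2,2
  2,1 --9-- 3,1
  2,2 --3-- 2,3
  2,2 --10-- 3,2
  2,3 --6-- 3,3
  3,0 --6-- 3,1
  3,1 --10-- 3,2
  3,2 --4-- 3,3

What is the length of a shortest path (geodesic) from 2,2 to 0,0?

Shortest path: 2,2 → 2,1 → 1,1 → 0,1 → 0,0, total weight = 19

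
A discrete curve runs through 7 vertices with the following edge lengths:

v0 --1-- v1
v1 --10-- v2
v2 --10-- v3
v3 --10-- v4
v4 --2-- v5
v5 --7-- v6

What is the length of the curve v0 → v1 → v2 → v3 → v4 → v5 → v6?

Arc length = 1 + 10 + 10 + 10 + 2 + 7 = 40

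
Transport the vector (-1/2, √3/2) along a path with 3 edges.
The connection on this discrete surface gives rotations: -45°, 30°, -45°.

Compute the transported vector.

Total rotation: (-45°) + 30° + (-45°) = -60°. Final vector: (0.5000, 0.8660)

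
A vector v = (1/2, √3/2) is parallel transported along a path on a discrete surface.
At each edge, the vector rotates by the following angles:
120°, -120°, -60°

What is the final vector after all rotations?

Total rotation: 120° + (-120°) + (-60°) = -60°. Final vector: (1, 0)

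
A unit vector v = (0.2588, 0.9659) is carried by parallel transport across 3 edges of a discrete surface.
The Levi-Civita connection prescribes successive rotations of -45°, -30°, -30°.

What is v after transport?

Total rotation: (-45°) + (-30°) + (-30°) = -105°. Final vector: (0.8660, -0.5000)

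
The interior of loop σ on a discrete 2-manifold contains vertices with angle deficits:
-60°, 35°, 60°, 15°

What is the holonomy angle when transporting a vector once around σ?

Holonomy = total enclosed curvature = (-60°) + 35° + 60° + 15° = 50°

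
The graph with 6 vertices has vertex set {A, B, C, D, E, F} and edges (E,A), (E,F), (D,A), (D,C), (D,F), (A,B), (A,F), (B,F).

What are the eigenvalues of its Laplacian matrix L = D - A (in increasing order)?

Degrees: deg(A) = 4, deg(B) = 2, deg(C) = 1, deg(D) = 3, deg(E) = 2, deg(F) = 4.
L = D − A with rows/columns ordered (A, B, C, D, E, F):
  [ 4, -1,  0, -1, -1, -1]
  [-1,  2,  0,  0,  0, -1]
  [ 0,  0,  1, -1,  0,  0]
  [-1,  0, -1,  3,  0, -1]
  [-1,  0,  0,  0,  2, -1]
  [-1, -1,  0, -1, -1,  4]
Characteristic polynomial: det(λI − L) = λ(λ² − 6λ + 4)(λ − 2)(λ − 3)(λ − 5).
Roots: λ = 0; (λ² − 6λ + 4) = 0 ⇒ λ = 3 ± √5 ≈ 0.7639, 5.2361; (λ − 2) = 0 ⇒ λ = 2; (λ − 3) = 0 ⇒ λ = 3; (λ − 5) = 0 ⇒ λ = 5.
(Check: the roots sum (with multiplicity) to 16, matching trace L = Σdeg = 2·8 = 16.)
Laplacian eigenvalues (increasing order): [0.0, 0.7639, 2.0, 3.0, 5.0, 5.2361]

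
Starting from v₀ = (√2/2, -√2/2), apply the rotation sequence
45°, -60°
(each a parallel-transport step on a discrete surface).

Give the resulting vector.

Total rotation: 45° + (-60°) = -15°. Final vector: (0.5000, -0.8660)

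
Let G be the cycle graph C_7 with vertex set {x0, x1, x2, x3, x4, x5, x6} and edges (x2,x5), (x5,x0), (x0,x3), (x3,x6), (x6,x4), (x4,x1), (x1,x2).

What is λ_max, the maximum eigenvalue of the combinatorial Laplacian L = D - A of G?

The cycle graph C_n has Laplacian eigenvalues λ_k = 2 − 2cos(2πk/n), k = 0, 1, …, n−1. Here n = 7:
k=0: 2 − 2cos(0) = 0.0; k=1: 2 − 2cos(2π/7) = 0.753; k=2: 2 − 2cos(4π/7) = 2.445; k=3: 2 − 2cos(6π/7) = 3.8019; k=4: 2 − 2cos(8π/7) = 3.8019; k=5: 2 − 2cos(10π/7) = 2.445; k=6: 2 − 2cos(12π/7) = 0.753.
Laplacian eigenvalues: [0.0, 0.753, 0.753, 2.445, 2.445, 3.8019, 3.8019]. Largest eigenvalue (spectral radius) = 3.8019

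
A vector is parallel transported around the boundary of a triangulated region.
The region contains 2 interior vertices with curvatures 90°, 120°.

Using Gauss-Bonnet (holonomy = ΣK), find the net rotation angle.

Holonomy = total enclosed curvature = 90° + 120° = 210°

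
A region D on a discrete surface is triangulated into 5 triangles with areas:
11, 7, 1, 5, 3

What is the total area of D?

11 + 7 + 1 + 5 + 3 = 27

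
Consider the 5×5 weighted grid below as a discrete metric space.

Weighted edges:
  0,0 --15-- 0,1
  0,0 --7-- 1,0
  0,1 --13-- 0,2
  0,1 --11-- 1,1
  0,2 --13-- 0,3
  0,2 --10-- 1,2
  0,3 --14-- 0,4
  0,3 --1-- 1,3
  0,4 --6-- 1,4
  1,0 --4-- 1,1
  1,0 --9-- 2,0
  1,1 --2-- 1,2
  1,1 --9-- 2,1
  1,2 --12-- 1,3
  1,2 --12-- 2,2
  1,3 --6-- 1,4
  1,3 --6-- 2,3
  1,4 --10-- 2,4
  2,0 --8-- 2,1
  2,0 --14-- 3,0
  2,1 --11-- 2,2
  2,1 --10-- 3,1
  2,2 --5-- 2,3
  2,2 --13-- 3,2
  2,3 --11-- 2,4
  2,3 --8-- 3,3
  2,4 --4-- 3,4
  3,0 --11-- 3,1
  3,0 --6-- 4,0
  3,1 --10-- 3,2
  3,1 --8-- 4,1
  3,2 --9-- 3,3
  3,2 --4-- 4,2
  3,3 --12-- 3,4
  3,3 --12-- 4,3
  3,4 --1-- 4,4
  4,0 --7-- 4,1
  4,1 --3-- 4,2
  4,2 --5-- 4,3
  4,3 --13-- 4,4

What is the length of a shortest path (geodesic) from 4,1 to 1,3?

Shortest path: 4,1 → 4,2 → 3,2 → 3,3 → 2,3 → 1,3, total weight = 30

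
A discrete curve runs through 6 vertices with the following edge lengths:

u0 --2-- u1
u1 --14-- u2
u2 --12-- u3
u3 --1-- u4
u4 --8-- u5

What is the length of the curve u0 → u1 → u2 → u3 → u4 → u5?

Arc length = 2 + 14 + 12 + 1 + 8 = 37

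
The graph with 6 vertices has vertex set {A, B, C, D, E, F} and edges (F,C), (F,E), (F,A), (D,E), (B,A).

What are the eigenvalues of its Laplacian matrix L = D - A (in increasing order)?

Degrees: deg(A) = 2, deg(B) = 1, deg(C) = 1, deg(D) = 1, deg(E) = 2, deg(F) = 3.
L = D − A with rows/columns ordered (A, B, C, D, E, F):
  [ 2, -1,  0,  0,  0, -1]
  [-1,  1,  0,  0,  0,  0]
  [ 0,  0,  1,  0,  0, -1]
  [ 0,  0,  0,  1, -1,  0]
  [ 0,  0,  0, -1,  2, -1]
  [-1,  0, -1,  0, -1,  3]
Characteristic polynomial: det(λI − L) = λ(λ² − 3λ + 1)(λ² − 5λ + 3)(λ − 2).
Roots: λ = 0; (λ² − 3λ + 1) = 0 ⇒ λ = (3 ± √5)/2 ≈ 0.382, 2.618; (λ² − 5λ + 3) = 0 ⇒ λ = (5 ± √13)/2 ≈ 0.6972, 4.3028; (λ − 2) = 0 ⇒ λ = 2.
(Check: the roots sum (with multiplicity) to 10, matching trace L = Σdeg = 2·5 = 10.)
Laplacian eigenvalues (increasing order): [0.0, 0.382, 0.6972, 2.0, 2.618, 4.3028]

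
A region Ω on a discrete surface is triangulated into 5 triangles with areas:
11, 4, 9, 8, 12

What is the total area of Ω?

11 + 4 + 9 + 8 + 12 = 44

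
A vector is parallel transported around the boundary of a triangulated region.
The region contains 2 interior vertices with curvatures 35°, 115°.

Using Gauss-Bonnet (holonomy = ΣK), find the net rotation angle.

Holonomy = total enclosed curvature = 35° + 115° = 150°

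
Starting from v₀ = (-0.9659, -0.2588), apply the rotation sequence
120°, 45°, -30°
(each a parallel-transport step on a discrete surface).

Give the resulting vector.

Total rotation: 120° + 45° + (-30°) = 135°. Final vector: (0.8660, -0.5000)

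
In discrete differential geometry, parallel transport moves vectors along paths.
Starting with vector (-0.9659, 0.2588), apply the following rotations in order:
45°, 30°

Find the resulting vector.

Total rotation: 45° + 30° = 75°. Final vector: (-0.5000, -0.8660)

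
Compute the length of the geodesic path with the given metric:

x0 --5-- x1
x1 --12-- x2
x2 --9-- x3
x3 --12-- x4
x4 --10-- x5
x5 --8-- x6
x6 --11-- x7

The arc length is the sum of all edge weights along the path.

Arc length = 5 + 12 + 9 + 12 + 10 + 8 + 11 = 67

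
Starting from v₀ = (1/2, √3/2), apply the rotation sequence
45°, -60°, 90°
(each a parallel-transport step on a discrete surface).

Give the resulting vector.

Total rotation: 45° + (-60°) + 90° = 75°. Final vector: (-0.7071, 0.7071)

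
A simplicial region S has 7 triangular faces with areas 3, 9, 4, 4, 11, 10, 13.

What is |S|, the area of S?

3 + 9 + 4 + 4 + 11 + 10 + 13 = 54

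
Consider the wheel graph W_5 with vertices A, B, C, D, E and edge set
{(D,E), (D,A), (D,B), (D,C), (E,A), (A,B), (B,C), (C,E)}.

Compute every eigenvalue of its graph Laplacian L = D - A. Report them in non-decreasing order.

The wheel W_5 is the join K_1 ∨ C_4 (a hub joined to every vertex of a cycle of length 4). For a join G ∨ H (G on p vertices, H on q vertices) the Laplacian spectrum is 0, p+q, the eigenvalues of L(G) other than one 0 each shifted by +q, and the eigenvalues of L(H) other than one 0 each shifted by +p. With G = K_1 (p = 1, nothing left after dropping its 0) and H = C_4 (q = 4, eigenvalues 2 − 2cos(2πk/4), k = 0, …, 3; drop k = 0), the spectrum of W_5 is 0, 5, and 1 + (2 − 2cos(2πk/4)) = 3 − 2cos(2πk/4) for k = 1, …, 3:
k=1: 3 − 2cos(π/2) = 3.0; k=2: 3 − 2cos(π) = 5.0; k=3: 3 − 2cos(3π/2) = 3.0.
Laplacian eigenvalues (increasing order): [0.0, 3.0, 3.0, 5.0, 5.0]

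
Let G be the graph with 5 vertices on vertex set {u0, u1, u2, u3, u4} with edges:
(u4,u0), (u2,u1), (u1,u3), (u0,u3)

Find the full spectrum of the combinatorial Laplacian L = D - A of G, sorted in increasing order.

Degrees: deg(u0) = 2, deg(u1) = 2, deg(u2) = 1, deg(u3) = 2, deg(u4) = 1.
L = D − A with rows/columns ordered (u0, u1, u2, u3, u4):
  [ 2,  0,  0, -1, -1]
  [ 0,  2, -1, -1,  0]
  [ 0, -1,  1,  0,  0]
  [-1, -1,  0,  2,  0]
  [-1,  0,  0,  0,  1]
Characteristic polynomial: det(λI − L) = λ(λ² − 3λ + 1)(λ² − 5λ + 5).
Roots: λ = 0; (λ² − 3λ + 1) = 0 ⇒ λ = (3 ± √5)/2 ≈ 0.382, 2.618; (λ² − 5λ + 5) = 0 ⇒ λ = (5 ± √5)/2 ≈ 1.382, 3.618.
(Check: the roots sum (with multiplicity) to 8, matching trace L = Σdeg = 2·4 = 8.)
Laplacian eigenvalues (increasing order): [0.0, 0.382, 1.382, 2.618, 3.618]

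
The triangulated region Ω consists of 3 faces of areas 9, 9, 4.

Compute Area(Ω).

9 + 9 + 4 = 22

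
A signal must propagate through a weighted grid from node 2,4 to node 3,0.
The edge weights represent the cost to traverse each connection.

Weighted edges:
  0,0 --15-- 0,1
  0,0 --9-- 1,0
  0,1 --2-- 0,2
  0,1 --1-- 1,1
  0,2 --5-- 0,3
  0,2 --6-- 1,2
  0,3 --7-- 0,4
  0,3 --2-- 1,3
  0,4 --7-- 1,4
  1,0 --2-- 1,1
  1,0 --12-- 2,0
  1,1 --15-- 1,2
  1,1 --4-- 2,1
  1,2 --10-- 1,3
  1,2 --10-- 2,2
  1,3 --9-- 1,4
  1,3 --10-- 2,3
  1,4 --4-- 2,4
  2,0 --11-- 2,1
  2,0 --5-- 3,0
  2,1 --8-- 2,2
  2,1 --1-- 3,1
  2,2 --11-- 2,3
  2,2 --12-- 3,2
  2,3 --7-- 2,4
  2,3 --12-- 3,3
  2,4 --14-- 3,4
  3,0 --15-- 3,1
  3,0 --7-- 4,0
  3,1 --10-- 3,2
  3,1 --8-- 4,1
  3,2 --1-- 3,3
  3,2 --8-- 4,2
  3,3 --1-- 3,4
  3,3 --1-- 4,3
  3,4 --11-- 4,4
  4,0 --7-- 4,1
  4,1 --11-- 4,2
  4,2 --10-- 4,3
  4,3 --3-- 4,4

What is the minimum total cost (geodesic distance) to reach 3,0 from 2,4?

Shortest path: 2,4 → 3,4 → 3,3 → 3,2 → 3,1 → 3,0, total weight = 41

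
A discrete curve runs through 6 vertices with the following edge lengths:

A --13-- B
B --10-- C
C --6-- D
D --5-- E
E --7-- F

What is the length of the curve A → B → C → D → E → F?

Arc length = 13 + 10 + 6 + 5 + 7 = 41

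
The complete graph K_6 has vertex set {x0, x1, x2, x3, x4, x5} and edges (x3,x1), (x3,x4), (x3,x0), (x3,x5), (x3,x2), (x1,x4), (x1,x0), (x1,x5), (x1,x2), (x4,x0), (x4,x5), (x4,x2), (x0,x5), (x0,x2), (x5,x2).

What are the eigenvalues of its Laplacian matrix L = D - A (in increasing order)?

For the complete graph K_n, L = nI − J (J = all-ones matrix). J has eigenvalues n (once, eigenvector 𝟙) and 0 (multiplicity n−1), so L has eigenvalues 0 (once) and n (multiplicity n−1). Here n = 6: eigenvalue 0 once and 6 with multiplicity 5.
Laplacian eigenvalues (increasing order): [0.0, 6.0, 6.0, 6.0, 6.0, 6.0]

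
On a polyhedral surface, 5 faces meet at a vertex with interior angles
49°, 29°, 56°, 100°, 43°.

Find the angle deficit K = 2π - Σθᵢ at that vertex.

Sum of angles = 277°. K = 360° - 277° = 83° = 83π/180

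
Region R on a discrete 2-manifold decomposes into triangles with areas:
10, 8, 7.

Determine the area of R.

10 + 8 + 7 = 25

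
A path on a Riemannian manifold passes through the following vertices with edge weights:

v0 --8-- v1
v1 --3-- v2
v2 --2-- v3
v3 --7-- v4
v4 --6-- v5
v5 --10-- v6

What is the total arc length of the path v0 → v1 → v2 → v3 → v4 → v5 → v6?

Arc length = 8 + 3 + 2 + 7 + 6 + 10 = 36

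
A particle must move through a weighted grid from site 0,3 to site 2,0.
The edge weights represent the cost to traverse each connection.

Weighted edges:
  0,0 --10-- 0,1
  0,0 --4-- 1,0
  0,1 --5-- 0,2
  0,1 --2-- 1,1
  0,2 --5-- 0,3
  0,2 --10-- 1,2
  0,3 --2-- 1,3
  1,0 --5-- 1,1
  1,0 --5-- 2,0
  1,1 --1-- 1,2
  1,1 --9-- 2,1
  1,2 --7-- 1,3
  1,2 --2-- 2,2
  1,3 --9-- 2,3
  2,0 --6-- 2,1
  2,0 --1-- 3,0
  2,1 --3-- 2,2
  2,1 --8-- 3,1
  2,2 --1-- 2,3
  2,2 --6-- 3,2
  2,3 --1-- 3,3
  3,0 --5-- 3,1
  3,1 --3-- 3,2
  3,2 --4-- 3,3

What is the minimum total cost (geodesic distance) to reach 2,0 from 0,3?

Shortest path: 0,3 → 1,3 → 1,2 → 2,2 → 2,1 → 2,0, total weight = 20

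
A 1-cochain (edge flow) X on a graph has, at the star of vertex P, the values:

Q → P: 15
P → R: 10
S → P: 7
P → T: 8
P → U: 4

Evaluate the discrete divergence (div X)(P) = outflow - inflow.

Divergence = sum of outgoing flows = (-15) + 10 + (-7) + 8 + 4 = 0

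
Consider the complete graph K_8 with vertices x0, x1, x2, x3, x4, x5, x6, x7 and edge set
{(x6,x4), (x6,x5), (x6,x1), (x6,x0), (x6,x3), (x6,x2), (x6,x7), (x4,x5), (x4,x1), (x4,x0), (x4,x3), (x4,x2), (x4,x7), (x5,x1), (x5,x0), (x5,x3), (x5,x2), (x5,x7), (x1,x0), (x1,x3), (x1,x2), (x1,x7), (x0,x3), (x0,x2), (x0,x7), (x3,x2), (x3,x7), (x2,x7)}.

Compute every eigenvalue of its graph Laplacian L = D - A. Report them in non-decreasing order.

For the complete graph K_n, L = nI − J (J = all-ones matrix). J has eigenvalues n (once, eigenvector 𝟙) and 0 (multiplicity n−1), so L has eigenvalues 0 (once) and n (multiplicity n−1). Here n = 8: eigenvalue 0 once and 8 with multiplicity 7.
Laplacian eigenvalues (increasing order): [0.0, 8.0, 8.0, 8.0, 8.0, 8.0, 8.0, 8.0]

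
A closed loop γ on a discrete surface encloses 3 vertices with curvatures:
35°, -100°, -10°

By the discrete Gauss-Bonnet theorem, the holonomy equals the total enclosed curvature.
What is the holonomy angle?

Holonomy = total enclosed curvature = 35° + (-100°) + (-10°) = -75°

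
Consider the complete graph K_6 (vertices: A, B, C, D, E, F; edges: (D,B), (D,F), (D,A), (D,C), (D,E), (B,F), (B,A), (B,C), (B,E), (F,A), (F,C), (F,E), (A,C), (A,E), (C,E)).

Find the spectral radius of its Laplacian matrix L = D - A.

For the complete graph K_n, L = nI − J (J = all-ones matrix). J has eigenvalues n (once, eigenvector 𝟙) and 0 (multiplicity n−1), so L has eigenvalues 0 (once) and n (multiplicity n−1). Here n = 6: eigenvalue 0 once and 6 with multiplicity 5.
Laplacian eigenvalues: [0.0, 6.0, 6.0, 6.0, 6.0, 6.0]. Largest eigenvalue (spectral radius) = 6.0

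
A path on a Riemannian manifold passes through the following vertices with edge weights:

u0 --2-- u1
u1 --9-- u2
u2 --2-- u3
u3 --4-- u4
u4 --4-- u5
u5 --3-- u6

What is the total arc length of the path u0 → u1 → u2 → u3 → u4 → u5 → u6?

Arc length = 2 + 9 + 2 + 4 + 4 + 3 = 24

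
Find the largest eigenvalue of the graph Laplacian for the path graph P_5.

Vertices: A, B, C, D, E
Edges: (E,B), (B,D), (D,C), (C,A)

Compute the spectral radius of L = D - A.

The path graph P_n has Laplacian eigenvalues λ_k = 2 − 2cos(kπ/n), k = 0, 1, …, n−1. Here n = 5:
k=0: 2 − 2cos(0) = 0.0; k=1: 2 − 2cos(π/5) = 0.382; k=2: 2 − 2cos(2π/5) = 1.382; k=3: 2 − 2cos(3π/5) = 2.618; k=4: 2 − 2cos(4π/5) = 3.618.
Laplacian eigenvalues: [0.0, 0.382, 1.382, 2.618, 3.618]. Largest eigenvalue (spectral radius) = 3.618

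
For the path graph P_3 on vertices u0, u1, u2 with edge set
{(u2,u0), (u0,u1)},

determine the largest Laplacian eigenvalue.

The path graph P_n has Laplacian eigenvalues λ_k = 2 − 2cos(kπ/n), k = 0, 1, …, n−1. Here n = 3:
k=0: 2 − 2cos(0) = 0.0; k=1: 2 − 2cos(π/3) = 1.0; k=2: 2 − 2cos(2π/3) = 3.0.
Laplacian eigenvalues: [0.0, 1.0, 3.0]. Largest eigenvalue (spectral radius) = 3.0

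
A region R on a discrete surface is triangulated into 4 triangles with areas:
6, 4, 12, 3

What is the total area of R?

6 + 4 + 12 + 3 = 25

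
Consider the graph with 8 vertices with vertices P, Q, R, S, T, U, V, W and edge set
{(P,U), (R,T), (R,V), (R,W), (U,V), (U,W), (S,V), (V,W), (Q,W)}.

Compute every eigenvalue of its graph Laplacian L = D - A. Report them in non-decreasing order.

Degrees: deg(P) = 1, deg(Q) = 1, deg(R) = 3, deg(S) = 1, deg(T) = 1, deg(U) = 3, deg(V) = 4, deg(W) = 4.
L = D − A with rows/columns ordered (P, Q, R, S, T, U, V, W):
  [ 1,  0,  0,  0,  0, -1,  0,  0]
  [ 0,  1,  0,  0,  0,  0,  0, -1]
  [ 0,  0,  3,  0, -1,  0, -1, -1]
  [ 0,  0,  0,  1,  0,  0, -1,  0]
  [ 0,  0, -1,  0,  1,  0,  0,  0]
  [-1,  0,  0,  0,  0,  3, -1, -1]
  [ 0,  0, -1, -1,  0, -1,  4, -1]
  [ 0, -1, -1,  0,  0, -1, -1,  4]
Characteristic polynomial: det(λI − L) = λ(λ² − 4λ + 2)(λ² − 6λ + 4)²(λ − 2).
Roots: λ = 0; (λ² − 4λ + 2) = 0 ⇒ λ = 2 ± √2 ≈ 0.5858, 3.4142; (λ² − 6λ + 4) = 0 ⇒ λ = 3 ± √5 ≈ 0.7639, 5.2361 (multiplicity 2); (λ − 2) = 0 ⇒ λ = 2.
(Check: the roots sum (with multiplicity) to 18, matching trace L = Σdeg = 2·9 = 18.)
Laplacian eigenvalues (increasing order): [0.0, 0.5858, 0.7639, 0.7639, 2.0, 3.4142, 5.2361, 5.2361]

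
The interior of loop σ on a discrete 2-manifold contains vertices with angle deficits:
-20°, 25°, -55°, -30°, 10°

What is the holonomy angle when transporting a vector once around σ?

Holonomy = total enclosed curvature = (-20°) + 25° + (-55°) + (-30°) + 10° = -70°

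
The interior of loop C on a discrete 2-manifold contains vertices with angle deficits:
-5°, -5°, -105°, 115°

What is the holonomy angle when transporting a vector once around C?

Holonomy = total enclosed curvature = (-5°) + (-5°) + (-105°) + 115° = 0°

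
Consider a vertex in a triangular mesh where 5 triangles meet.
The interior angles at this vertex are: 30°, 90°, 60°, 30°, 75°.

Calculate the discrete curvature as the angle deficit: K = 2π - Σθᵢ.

Sum of angles = 285°. K = 360° - 285° = 75°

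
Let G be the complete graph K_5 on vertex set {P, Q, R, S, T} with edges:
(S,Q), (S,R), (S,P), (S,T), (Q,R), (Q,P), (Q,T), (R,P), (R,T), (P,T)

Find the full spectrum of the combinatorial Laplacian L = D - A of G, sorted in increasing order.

For the complete graph K_n, L = nI − J (J = all-ones matrix). J has eigenvalues n (once, eigenvector 𝟙) and 0 (multiplicity n−1), so L has eigenvalues 0 (once) and n (multiplicity n−1). Here n = 5: eigenvalue 0 once and 5 with multiplicity 4.
Laplacian eigenvalues (increasing order): [0.0, 5.0, 5.0, 5.0, 5.0]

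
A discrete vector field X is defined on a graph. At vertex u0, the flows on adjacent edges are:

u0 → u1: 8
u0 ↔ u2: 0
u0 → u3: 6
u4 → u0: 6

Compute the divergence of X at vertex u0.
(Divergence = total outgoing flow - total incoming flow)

Divergence = sum of outgoing flows = 8 + 0 + 6 + (-6) = 8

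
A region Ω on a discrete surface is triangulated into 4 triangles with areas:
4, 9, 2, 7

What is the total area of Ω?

4 + 9 + 2 + 7 = 22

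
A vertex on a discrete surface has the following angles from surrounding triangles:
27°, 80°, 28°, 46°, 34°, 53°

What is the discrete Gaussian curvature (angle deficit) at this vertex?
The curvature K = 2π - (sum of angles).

Sum of angles = 268°. K = 360° - 268° = 92° = 23π/45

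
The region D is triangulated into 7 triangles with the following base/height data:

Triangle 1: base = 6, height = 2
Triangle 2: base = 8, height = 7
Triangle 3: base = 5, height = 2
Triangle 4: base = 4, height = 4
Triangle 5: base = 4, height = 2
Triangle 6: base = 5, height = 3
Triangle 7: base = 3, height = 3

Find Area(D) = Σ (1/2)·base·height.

(1/2)×6×2 + (1/2)×8×7 + (1/2)×5×2 + (1/2)×4×4 + (1/2)×4×2 + (1/2)×5×3 + (1/2)×3×3 = 63.0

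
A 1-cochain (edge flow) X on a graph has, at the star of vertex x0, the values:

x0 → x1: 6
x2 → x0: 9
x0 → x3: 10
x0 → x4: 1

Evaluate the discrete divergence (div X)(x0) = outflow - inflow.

Divergence = sum of outgoing flows = 6 + (-9) + 10 + 1 = 8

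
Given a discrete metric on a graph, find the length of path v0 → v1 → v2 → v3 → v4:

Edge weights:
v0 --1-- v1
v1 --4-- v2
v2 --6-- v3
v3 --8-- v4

Arc length = 1 + 4 + 6 + 8 = 19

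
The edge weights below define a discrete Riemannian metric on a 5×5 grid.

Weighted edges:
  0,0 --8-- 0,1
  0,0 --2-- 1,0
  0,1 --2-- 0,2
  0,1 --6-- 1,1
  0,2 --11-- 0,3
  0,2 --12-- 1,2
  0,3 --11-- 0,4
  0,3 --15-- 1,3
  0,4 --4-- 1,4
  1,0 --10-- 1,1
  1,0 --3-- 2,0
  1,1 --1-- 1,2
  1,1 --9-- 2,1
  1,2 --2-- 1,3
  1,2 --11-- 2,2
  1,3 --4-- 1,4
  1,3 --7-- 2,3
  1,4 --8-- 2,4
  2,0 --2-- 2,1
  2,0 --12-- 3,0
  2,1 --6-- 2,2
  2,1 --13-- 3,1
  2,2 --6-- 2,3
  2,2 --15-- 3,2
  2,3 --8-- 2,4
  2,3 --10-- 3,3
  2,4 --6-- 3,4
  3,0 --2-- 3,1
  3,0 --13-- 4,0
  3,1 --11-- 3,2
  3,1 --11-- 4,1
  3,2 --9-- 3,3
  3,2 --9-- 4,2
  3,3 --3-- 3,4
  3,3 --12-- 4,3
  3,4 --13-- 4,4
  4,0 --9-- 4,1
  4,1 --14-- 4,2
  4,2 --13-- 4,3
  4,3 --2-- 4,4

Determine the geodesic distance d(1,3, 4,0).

Shortest path: 1,3 → 1,2 → 1,1 → 2,1 → 2,0 → 3,0 → 4,0, total weight = 39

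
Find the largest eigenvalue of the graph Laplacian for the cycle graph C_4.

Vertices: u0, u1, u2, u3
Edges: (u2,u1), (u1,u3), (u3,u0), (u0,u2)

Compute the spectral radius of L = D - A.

The cycle graph C_n has Laplacian eigenvalues λ_k = 2 − 2cos(2πk/n), k = 0, 1, …, n−1. Here n = 4:
k=0: 2 − 2cos(0) = 0.0; k=1: 2 − 2cos(π/2) = 2.0; k=2: 2 − 2cos(π) = 4.0; k=3: 2 − 2cos(3π/2) = 2.0.
Laplacian eigenvalues: [0.0, 2.0, 2.0, 4.0]. Largest eigenvalue (spectral radius) = 4.0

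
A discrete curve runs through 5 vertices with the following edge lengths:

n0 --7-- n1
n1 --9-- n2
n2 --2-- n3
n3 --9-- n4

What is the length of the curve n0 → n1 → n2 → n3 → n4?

Arc length = 7 + 9 + 2 + 9 = 27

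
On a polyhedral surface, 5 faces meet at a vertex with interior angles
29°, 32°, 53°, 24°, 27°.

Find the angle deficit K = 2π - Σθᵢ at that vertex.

Sum of angles = 165°. K = 360° - 165° = 195° = 13π/12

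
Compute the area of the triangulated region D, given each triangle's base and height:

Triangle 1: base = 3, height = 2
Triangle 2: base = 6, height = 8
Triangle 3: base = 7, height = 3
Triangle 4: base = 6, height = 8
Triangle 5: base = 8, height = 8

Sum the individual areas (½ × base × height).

(1/2)×3×2 + (1/2)×6×8 + (1/2)×7×3 + (1/2)×6×8 + (1/2)×8×8 = 93.5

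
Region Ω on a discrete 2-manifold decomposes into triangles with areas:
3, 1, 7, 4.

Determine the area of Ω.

3 + 1 + 7 + 4 = 15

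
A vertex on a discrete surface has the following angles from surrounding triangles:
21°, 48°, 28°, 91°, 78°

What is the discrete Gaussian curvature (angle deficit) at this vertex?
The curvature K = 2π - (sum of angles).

Sum of angles = 266°. K = 360° - 266° = 94° = 47π/90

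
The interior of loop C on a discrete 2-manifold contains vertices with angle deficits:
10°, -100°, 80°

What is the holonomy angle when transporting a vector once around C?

Holonomy = total enclosed curvature = 10° + (-100°) + 80° = -10°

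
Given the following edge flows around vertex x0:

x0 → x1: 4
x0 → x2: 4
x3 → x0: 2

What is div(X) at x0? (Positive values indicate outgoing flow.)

Divergence = sum of outgoing flows = 4 + 4 + (-2) = 6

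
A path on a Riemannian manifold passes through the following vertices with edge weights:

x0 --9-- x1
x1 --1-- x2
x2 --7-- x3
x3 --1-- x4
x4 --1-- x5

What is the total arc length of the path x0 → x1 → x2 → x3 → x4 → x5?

Arc length = 9 + 1 + 7 + 1 + 1 = 19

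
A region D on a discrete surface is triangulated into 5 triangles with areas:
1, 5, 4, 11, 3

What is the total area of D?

1 + 5 + 4 + 11 + 3 = 24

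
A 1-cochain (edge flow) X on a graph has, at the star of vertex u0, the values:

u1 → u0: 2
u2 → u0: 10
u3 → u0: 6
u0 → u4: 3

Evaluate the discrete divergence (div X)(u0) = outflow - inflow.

Divergence = sum of outgoing flows = (-2) + (-10) + (-6) + 3 = -15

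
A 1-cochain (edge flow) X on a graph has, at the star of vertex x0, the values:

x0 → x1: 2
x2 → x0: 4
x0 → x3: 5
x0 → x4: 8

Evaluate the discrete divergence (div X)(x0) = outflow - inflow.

Divergence = sum of outgoing flows = 2 + (-4) + 5 + 8 = 11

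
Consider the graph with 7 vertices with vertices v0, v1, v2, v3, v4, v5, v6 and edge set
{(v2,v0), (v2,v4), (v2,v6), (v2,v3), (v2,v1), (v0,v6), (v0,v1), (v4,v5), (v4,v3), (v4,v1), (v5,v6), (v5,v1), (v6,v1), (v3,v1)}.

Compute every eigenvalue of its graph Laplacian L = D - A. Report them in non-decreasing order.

Degrees: deg(v0) = 3, deg(v1) = 6, deg(v2) = 5, deg(v3) = 3, deg(v4) = 4, deg(v5) = 3, deg(v6) = 4.
L = D − A with rows/columns ordered (v0, v1, v2, v3, v4, v5, v6):
  [ 3, -1, -1,  0,  0,  0, -1]
  [-1,  6, -1, -1, -1, -1, -1]
  [-1, -1,  5, -1, -1,  0, -1]
  [ 0, -1, -1,  3, -1,  0,  0]
  [ 0, -1, -1, -1,  4, -1,  0]
  [ 0, -1,  0,  0, -1,  3, -1]
  [-1, -1, -1,  0,  0, -1,  4]
Characteristic polynomial: det(λI − L) = λ(λ² − 7λ + 11)(λ² − 9λ + 17)(λ − 5)(λ − 7).
Roots: λ = 0; (λ² − 7λ + 11) = 0 ⇒ λ = (7 ± √5)/2 ≈ 2.382, 4.618; (λ² − 9λ + 17) = 0 ⇒ λ = (9 ± √13)/2 ≈ 2.6972, 6.3028; (λ − 5) = 0 ⇒ λ = 5; (λ − 7) = 0 ⇒ λ = 7.
(Check: the roots sum (with multiplicity) to 28, matching trace L = Σdeg = 2·14 = 28.)
Laplacian eigenvalues (increasing order): [0.0, 2.382, 2.6972, 4.618, 5.0, 6.3028, 7.0]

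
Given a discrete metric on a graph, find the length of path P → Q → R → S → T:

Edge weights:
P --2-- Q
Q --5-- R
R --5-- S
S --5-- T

Arc length = 2 + 5 + 5 + 5 = 17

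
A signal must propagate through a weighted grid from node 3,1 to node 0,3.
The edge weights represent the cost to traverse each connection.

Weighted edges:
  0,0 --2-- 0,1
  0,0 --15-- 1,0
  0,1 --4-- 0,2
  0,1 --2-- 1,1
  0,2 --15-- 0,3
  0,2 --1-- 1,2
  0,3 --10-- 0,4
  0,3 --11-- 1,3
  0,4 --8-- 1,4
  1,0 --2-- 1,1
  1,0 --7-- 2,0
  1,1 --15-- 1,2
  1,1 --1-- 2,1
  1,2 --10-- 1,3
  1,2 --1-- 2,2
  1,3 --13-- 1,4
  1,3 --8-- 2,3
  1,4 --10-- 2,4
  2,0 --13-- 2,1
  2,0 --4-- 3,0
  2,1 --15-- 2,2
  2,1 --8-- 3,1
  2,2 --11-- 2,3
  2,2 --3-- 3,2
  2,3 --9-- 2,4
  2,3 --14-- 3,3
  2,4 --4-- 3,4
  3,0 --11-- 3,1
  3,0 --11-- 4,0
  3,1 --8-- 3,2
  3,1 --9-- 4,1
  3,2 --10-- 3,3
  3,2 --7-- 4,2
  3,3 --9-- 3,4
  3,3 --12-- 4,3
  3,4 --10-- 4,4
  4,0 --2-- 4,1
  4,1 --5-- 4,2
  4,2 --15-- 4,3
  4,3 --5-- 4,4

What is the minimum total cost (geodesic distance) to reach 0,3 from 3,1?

Shortest path: 3,1 → 3,2 → 2,2 → 1,2 → 0,2 → 0,3, total weight = 28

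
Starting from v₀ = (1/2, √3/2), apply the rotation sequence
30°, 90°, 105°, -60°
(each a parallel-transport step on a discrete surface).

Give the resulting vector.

Total rotation: 30° + 90° + 105° + (-60°) = 165°. Final vector: (-0.7071, -0.7071)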